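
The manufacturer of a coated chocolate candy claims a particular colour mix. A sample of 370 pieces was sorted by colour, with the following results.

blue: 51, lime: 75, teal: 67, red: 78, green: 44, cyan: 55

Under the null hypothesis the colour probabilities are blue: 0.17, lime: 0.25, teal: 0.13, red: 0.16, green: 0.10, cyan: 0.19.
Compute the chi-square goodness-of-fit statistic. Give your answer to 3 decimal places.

Expected counts E_i = n·p_i: 370×0.17 = 62.9, 370×0.25 = 92.5, 370×0.13 = 48.1, 370×0.16 = 59.2, 370×0.10 = 37, 370×0.19 = 70.3.
χ² = (51−62.9)²/62.9 + (75−92.5)²/92.5 + (67−48.1)²/48.1 + (78−59.2)²/59.2 + (44−37)²/37 + (55−70.3)²/70.3
   = 2.2514 + 3.3108 + 7.4264 + 5.9703 + 1.3243 + 3.3299
Sum = 23.613

23.613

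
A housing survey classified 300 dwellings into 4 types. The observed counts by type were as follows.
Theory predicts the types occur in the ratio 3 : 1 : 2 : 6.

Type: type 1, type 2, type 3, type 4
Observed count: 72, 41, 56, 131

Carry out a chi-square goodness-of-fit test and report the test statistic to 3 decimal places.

13.487

Ratio total = 12. Expected counts: 300×3/12 = 75, 300×1/12 = 25, 300×2/12 = 50, 300×6/12 = 150.
χ² = (72−75)²/75 + (41−25)²/25 + (56−50)²/50 + (131−150)²/150
   = 0.1200 + 10.2400 + 0.7200 + 2.4067
Sum = 13.487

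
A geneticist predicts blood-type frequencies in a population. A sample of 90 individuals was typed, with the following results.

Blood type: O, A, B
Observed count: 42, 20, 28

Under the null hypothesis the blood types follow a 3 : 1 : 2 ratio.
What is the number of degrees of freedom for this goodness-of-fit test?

2

There are k = 3 categories and no parameters were estimated from the data, so df = 3 − 1 = 2.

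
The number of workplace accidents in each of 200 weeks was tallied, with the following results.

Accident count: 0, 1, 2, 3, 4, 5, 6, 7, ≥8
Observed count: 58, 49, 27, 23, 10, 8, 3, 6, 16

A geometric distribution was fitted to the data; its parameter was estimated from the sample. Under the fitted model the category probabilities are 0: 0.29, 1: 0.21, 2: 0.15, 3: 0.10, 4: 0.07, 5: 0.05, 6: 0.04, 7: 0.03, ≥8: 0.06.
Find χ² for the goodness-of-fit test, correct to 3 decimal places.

Expected counts E_i = n·p_i: 200×0.29 = 58, 200×0.21 = 42, 200×0.15 = 30, 200×0.10 = 20, 200×0.07 = 14, 200×0.05 = 10, 200×0.04 = 8, 200×0.03 = 6, 200×0.06 = 12.
χ² = (58−58)²/58 + (49−42)²/42 + (27−30)²/30 + (23−20)²/20 + (10−14)²/14 + (8−10)²/10 + (3−8)²/8 + (6−6)²/6 + (16−12)²/12
   = 0.0000 + 1.1667 + 0.3000 + 0.4500 + 1.1429 + 0.4000 + 3.1250 + 0.0000 + 1.3333
Sum = 7.918

7.918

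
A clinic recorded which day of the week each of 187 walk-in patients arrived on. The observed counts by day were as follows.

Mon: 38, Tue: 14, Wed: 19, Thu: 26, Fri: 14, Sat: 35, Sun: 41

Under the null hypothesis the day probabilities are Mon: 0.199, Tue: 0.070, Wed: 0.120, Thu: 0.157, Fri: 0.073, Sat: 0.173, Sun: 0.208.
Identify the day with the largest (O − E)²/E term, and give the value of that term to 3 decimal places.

Expected counts E_i = n·p_i: 187×0.199 = 37.213, 187×0.070 = 13.09, 187×0.120 = 22.44, 187×0.157 = 29.359, 187×0.073 = 13.651, 187×0.173 = 32.351, 187×0.208 = 38.896.
χ² = (38−37.213)²/37.213 + (14−13.09)²/13.09 + (19−22.44)²/22.44 + (26−29.359)²/29.359 + (14−13.651)²/13.651 + (35−32.351)²/32.351 + (41−38.896)²/38.896
   = 0.0166 + 0.0633 + 0.5273 + 0.3843 + 0.0089 + 0.2169 + 0.1138
The largest term is for Wed: 0.527.

Wed, 0.527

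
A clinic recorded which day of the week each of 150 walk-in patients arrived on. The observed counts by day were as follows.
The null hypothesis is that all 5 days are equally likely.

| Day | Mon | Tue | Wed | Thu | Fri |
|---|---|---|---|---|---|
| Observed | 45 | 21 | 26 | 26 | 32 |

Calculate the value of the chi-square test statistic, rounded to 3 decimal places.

11.400

Under H₀ each category has probability 1/5, so each expected count is 150/5 = 30.
cat         O        E   (O−E)²/E
Mon        45       30     7.5000
Tue        21       30     2.7000
Wed        26       30     0.5333
Thu        26       30     0.5333
Fri        32       30     0.1333
Sum = 11.400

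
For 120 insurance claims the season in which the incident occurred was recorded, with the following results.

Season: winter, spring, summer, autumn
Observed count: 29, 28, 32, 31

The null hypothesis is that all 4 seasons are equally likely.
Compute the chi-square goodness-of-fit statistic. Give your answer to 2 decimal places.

0.33

Expected count for each of the 4 categories: 120/4 = 30.
winter: (29 − 30)²/30 = 1/30 = 0.033
spring: (28 − 30)²/30 = 4/30 = 0.133
summer: (32 − 30)²/30 = 4/30 = 0.133
autumn: (31 − 30)²/30 = 1/30 = 0.033
Sum = 0.33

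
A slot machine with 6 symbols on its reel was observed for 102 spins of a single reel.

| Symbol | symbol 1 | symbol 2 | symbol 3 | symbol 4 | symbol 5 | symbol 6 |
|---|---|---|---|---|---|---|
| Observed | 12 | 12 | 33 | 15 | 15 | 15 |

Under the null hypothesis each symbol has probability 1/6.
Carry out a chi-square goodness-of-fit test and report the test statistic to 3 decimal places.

Expected count for each of the 6 categories: 102/6 = 17.
symbol 1: (12 − 17)²/17 = 25/17 = 1.4706
symbol 2: (12 − 17)²/17 = 25/17 = 1.4706
symbol 3: (33 − 17)²/17 = 256/17 = 15.0588
symbol 4: (15 − 17)²/17 = 4/17 = 0.2353
symbol 5: (15 − 17)²/17 = 4/17 = 0.2353
symbol 6: (15 − 17)²/17 = 4/17 = 0.2353
Sum = 18.706

18.706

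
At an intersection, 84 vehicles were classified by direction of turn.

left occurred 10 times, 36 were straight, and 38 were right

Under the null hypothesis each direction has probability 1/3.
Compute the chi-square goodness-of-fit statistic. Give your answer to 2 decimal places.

17.43

Under H₀ each category has probability 1/3, so each expected count is 84/3 = 28.
cat           O        E   (O−E)²/E
left         10       28     11.571
straight     36       28      2.286
right        38       28      3.571
Sum = 17.43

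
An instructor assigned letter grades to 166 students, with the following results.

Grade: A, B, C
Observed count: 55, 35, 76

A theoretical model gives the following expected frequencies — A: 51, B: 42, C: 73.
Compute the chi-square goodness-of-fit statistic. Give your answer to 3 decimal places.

A: (55 − 51)²/51 = 16/51 = 0.3137
B: (35 − 42)²/42 = 49/42 = 1.1667
C: (76 − 73)²/73 = 9/73 = 0.1233
Sum = 1.604

1.604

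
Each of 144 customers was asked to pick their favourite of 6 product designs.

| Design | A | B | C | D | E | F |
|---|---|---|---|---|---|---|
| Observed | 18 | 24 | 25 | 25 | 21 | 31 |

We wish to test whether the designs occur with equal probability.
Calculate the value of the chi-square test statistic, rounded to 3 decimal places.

4.000

Under H₀ each category has probability 1/6, so each expected count is 144/6 = 24.
cat         O        E   (O−E)²/E
A          18       24     1.5000
B          24       24     0.0000
C          25       24     0.0417
D          25       24     0.0417
E          21       24     0.3750
F          31       24     2.0417
Sum = 4.000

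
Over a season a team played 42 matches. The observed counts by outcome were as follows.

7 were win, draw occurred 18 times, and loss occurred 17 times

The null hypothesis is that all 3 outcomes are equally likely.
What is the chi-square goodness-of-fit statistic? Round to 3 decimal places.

Expected count for each of the 3 categories: 42/3 = 14.
χ² = (7−14)²/14 + (18−14)²/14 + (17−14)²/14
   = 3.5000 + 1.1429 + 0.6429
Sum = 5.286

5.286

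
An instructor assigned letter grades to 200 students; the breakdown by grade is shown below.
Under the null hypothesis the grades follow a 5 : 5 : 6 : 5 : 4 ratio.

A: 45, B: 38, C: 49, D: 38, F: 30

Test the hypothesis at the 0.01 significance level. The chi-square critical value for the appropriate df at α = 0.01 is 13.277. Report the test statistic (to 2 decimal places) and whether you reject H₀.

0.97; do not reject

Ratio total = 25. Expected counts: 200×5/25 = 40, 200×5/25 = 40, 200×6/25 = 48, 200×5/25 = 40, 200×4/25 = 32.
A: (45 − 40)²/40 = 25/40 = 0.625
B: (38 − 40)²/40 = 4/40 = 0.100
C: (49 − 48)²/48 = 1/48 = 0.021
D: (38 − 40)²/40 = 4/40 = 0.100
F: (30 − 32)²/32 = 4/32 = 0.125
Sum = 0.97
df = 4. Since 0.97 < 13.277, we do not reject H₀.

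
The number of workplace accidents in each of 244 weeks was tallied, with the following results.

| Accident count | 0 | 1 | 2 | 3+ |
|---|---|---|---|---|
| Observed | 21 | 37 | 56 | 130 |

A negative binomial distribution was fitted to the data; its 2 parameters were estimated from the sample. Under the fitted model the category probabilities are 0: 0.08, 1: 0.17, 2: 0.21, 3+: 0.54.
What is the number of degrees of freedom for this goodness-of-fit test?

There are k = 4 categories and 2 parameters estimated from the data, so df = 4 − 1 − 2 = 1.

1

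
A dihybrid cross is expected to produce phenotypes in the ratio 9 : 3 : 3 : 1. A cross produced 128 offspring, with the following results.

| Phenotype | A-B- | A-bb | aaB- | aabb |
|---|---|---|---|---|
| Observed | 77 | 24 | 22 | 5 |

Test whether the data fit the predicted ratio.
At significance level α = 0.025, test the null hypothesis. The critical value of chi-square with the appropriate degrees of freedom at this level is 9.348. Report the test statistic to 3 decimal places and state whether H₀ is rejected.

1.639; do not reject

Ratio total = 16. Expected counts: 128×9/16 = 72, 128×3/16 = 24, 128×3/16 = 24, 128×1/16 = 8.
cat         O        E   (O−E)²/E
A-B-       77       72     0.3472
A-bb       24       24     0.0000
aaB-       22       24     0.1667
aabb        5        8     1.1250
Sum = 1.639
df = 3. Since 1.639 < 9.348, we do not reject H₀.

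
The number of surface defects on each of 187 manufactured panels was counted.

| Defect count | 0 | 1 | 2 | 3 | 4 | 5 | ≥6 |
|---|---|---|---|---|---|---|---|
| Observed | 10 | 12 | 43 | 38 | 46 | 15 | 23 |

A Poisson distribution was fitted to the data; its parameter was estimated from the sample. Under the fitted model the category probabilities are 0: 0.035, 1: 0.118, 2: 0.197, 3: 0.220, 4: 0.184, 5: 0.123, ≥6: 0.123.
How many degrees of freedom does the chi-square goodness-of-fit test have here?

5

There are k = 7 categories and 1 parameter estimated from the data, so df = 7 − 1 − 1 = 5.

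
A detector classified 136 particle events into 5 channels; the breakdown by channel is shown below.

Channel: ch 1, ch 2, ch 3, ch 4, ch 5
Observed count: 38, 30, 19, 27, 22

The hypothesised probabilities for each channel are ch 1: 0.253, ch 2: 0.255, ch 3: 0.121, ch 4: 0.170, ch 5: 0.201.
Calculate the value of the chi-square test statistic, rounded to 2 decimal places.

Expected counts E_i = n·p_i: 136×0.253 = 34.408, 136×0.255 = 34.68, 136×0.121 = 16.456, 136×0.170 = 23.12, 136×0.201 = 27.336.
ch 1: (38 − 34.408)²/34.408 = 12.902464/34.408 = 0.375
ch 2: (30 − 34.68)²/34.68 = 21.9024/34.68 = 0.632
ch 3: (19 − 16.456)²/16.456 = 6.471936/16.456 = 0.393
ch 4: (27 − 23.12)²/23.12 = 15.0544/23.12 = 0.651
ch 5: (22 − 27.336)²/27.336 = 28.472896/27.336 = 1.042
Sum = 3.09

3.09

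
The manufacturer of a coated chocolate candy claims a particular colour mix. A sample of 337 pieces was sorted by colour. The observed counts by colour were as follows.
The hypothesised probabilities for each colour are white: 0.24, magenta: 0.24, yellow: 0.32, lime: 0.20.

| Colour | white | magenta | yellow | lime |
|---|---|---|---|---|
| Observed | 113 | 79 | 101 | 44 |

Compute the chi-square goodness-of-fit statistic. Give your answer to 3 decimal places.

21.357

Expected counts E_i = n·p_i: 337×0.24 = 80.88, 337×0.24 = 80.88, 337×0.32 = 107.84, 337×0.20 = 67.4.
cat          O        E   (O−E)²/E
white      113    80.88    12.7559
magenta     79    80.88     0.0437
yellow     101   107.84     0.4338
lime        44     67.4     8.1240
Sum = 21.357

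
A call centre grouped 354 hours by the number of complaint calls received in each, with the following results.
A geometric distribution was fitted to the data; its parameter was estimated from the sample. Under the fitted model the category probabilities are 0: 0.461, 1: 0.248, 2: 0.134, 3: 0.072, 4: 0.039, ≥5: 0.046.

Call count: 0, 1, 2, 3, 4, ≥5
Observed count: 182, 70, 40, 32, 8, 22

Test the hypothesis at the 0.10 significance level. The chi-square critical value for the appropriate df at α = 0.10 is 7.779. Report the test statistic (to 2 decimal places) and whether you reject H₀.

13.05; reject

Expected counts E_i = n·p_i: 354×0.461 = 163.194, 354×0.248 = 87.792, 354×0.134 = 47.436, 354×0.072 = 25.488, 354×0.039 = 13.806, 354×0.046 = 16.284.
0: (182 − 163.194)²/163.194 = 353.665636/163.194 = 2.167
1: (70 − 87.792)²/87.792 = 316.555264/87.792 = 3.606
2: (40 − 47.436)²/47.436 = 55.294096/47.436 = 1.166
3: (32 − 25.488)²/25.488 = 42.406144/25.488 = 1.664
4: (8 − 13.806)²/13.806 = 33.709636/13.806 = 2.442
≥5: (22 − 16.284)²/16.284 = 32.672656/16.284 = 2.006
Sum = 13.05
df = 4. Since 13.05 > 7.779, we reject H₀.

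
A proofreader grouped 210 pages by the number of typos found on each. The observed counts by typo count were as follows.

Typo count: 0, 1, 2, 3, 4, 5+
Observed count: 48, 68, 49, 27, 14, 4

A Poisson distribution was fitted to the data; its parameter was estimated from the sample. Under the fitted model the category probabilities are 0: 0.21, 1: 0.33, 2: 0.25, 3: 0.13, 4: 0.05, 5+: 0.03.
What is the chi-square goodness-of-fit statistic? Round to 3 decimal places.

2.612

Expected counts E_i = n·p_i: 210×0.21 = 44.1, 210×0.33 = 69.3, 210×0.25 = 52.5, 210×0.13 = 27.3, 210×0.05 = 10.5, 210×0.03 = 6.3.
0: (48 − 44.1)²/44.1 = 15.21/44.1 = 0.3449
1: (68 − 69.3)²/69.3 = 1.69/69.3 = 0.0244
2: (49 − 52.5)²/52.5 = 12.25/52.5 = 0.2333
3: (27 − 27.3)²/27.3 = 0.09/27.3 = 0.0033
4: (14 − 10.5)²/10.5 = 12.25/10.5 = 1.1667
5+: (4 − 6.3)²/6.3 = 5.29/6.3 = 0.8397
Sum = 2.612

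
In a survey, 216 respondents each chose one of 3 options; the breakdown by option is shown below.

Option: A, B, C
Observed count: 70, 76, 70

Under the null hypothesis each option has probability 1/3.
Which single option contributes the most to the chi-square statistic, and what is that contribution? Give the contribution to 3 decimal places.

Under H₀ each category has probability 1/3, so each expected count is 216/3 = 72.
A: (70 − 72)²/72 = 4/72 = 0.0556
B: (76 − 72)²/72 = 16/72 = 0.2222
C: (70 − 72)²/72 = 4/72 = 0.0556
The largest term is for B: 0.222.

B, 0.222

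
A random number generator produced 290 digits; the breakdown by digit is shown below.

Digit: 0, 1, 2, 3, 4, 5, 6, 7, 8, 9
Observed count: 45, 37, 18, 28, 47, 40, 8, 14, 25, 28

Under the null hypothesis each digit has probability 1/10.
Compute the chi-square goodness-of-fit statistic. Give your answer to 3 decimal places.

Expected count for each of the 10 categories: 290/10 = 29.
cat         O        E   (O−E)²/E
0          45       29     8.8276
1          37       29     2.2069
2          18       29     4.1724
3          28       29     0.0345
4          47       29    11.1724
5          40       29     4.1724
6           8       29    15.2069
7          14       29     7.7586
8          25       29     0.5517
9          28       29     0.0345
Sum = 54.138

54.138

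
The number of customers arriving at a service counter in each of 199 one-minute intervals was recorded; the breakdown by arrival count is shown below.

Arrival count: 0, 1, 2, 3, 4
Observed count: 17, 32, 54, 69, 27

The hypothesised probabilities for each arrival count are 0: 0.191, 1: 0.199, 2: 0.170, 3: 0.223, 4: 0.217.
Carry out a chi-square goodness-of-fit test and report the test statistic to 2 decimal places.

Expected counts E_i = n·p_i: 199×0.191 = 38.009, 199×0.199 = 39.601, 199×0.170 = 33.83, 199×0.223 = 44.377, 199×0.217 = 43.183.
χ² = (17−38.009)²/38.009 + (32−39.601)²/39.601 + (54−33.83)²/33.83 + (69−44.377)²/44.377 + (27−43.183)²/43.183
   = 11.612 + 1.459 + 12.026 + 13.662 + 6.065
Sum = 44.82

44.82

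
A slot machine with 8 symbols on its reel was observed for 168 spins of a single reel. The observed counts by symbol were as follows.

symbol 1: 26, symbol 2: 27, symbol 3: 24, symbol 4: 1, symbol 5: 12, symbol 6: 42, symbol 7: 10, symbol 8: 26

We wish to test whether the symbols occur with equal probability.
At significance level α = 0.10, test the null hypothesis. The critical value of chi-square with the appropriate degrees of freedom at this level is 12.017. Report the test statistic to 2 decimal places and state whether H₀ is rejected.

Expected count for each of the 8 categories: 168/8 = 21.
cat           O        E   (O−E)²/E
symbol 1     26       21      1.190
symbol 2     27       21      1.714
symbol 3     24       21      0.429
symbol 4      1       21     19.048
symbol 5     12       21      3.857
symbol 6     42       21     21.000
symbol 7     10       21      5.762
symbol 8     26       21      1.190
Sum = 54.19
df = 7. Since 54.19 > 12.017, we reject H₀.

54.19; reject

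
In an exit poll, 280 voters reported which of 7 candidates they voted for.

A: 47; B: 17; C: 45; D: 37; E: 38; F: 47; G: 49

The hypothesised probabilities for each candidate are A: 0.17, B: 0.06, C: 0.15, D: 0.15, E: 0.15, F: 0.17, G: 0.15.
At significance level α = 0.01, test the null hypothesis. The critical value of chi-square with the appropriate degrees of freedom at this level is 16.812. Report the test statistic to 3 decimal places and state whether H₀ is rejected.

Expected counts E_i = n·p_i: 280×0.17 = 47.6, 280×0.06 = 16.8, 280×0.15 = 42, 280×0.15 = 42, 280×0.15 = 42, 280×0.17 = 47.6, 280×0.15 = 42.
cat         O        E   (O−E)²/E
A          47     47.6     0.0076
B          17     16.8     0.0024
C          45       42     0.2143
D          37       42     0.5952
E          38       42     0.3810
F          47     47.6     0.0076
G          49       42     1.1667
Sum = 2.375
df = 6. Since 2.375 < 16.812, we do not reject H₀.

2.375; do not reject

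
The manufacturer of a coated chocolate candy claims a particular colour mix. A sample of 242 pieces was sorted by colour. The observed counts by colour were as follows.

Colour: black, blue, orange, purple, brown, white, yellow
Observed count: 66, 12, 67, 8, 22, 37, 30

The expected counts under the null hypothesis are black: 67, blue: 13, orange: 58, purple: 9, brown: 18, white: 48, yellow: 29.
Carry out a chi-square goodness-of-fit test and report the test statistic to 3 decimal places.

5.044

χ² = (66−67)²/67 + (12−13)²/13 + (67−58)²/58 + (8−9)²/9 + (22−18)²/18 + (37−48)²/48 + (30−29)²/29
   = 0.0149 + 0.0769 + 1.3966 + 0.1111 + 0.8889 + 2.5208 + 0.0345
Sum = 5.044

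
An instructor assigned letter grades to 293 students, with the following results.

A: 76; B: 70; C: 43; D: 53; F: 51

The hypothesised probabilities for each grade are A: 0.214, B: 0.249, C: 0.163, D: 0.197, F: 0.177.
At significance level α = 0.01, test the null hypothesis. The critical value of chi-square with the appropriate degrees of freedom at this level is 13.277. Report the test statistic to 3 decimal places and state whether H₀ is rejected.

3.815; do not reject

Expected counts E_i = n·p_i: 293×0.214 = 62.702, 293×0.249 = 72.957, 293×0.163 = 47.759, 293×0.197 = 57.721, 293×0.177 = 51.861.
A: (76 − 62.702)²/62.702 = 176.836804/62.702 = 2.8203
B: (70 − 72.957)²/72.957 = 8.743849/72.957 = 0.1198
C: (43 − 47.759)²/47.759 = 22.648081/47.759 = 0.4742
D: (53 − 57.721)²/57.721 = 22.287841/57.721 = 0.3861
F: (51 − 51.861)²/51.861 = 0.741321/51.861 = 0.0143
Sum = 3.815
df = 4. Since 3.815 < 13.277, we do not reject H₀.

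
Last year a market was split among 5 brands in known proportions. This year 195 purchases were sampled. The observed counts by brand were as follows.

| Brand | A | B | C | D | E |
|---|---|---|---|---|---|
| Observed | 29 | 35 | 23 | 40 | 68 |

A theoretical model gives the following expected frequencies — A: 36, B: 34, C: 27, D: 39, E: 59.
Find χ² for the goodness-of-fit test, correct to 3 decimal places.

3.382

χ² = (29−36)²/36 + (35−34)²/34 + (23−27)²/27 + (40−39)²/39 + (68−59)²/59
   = 1.3611 + 0.0294 + 0.5926 + 0.0256 + 1.3729
Sum = 3.382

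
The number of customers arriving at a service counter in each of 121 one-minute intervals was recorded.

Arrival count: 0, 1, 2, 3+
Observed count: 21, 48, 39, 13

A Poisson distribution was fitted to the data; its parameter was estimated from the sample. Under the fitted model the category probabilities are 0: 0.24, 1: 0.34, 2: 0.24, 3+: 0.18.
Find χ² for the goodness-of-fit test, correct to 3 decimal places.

10.325

Expected counts E_i = n·p_i: 121×0.24 = 29.04, 121×0.34 = 41.14, 121×0.24 = 29.04, 121×0.18 = 21.78.
cat         O        E   (O−E)²/E
0          21    29.04     2.2260
1          48    41.14     1.1439
2          39    29.04     3.4160
3+         13    21.78     3.5394
Sum = 10.325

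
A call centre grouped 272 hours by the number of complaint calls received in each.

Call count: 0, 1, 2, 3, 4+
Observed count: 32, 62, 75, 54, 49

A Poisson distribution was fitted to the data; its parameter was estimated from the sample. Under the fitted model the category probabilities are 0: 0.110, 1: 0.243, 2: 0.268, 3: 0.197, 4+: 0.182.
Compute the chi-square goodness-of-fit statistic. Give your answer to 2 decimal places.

Expected counts E_i = n·p_i: 272×0.110 = 29.92, 272×0.243 = 66.096, 272×0.268 = 72.896, 272×0.197 = 53.584, 272×0.182 = 49.504.
0: (32 − 29.92)²/29.92 = 4.3264/29.92 = 0.145
1: (62 − 66.096)²/66.096 = 16.777216/66.096 = 0.254
2: (75 − 72.896)²/72.896 = 4.426816/72.896 = 0.061
3: (54 − 53.584)²/53.584 = 0.173056/53.584 = 0.003
4+: (49 − 49.504)²/49.504 = 0.254016/49.504 = 0.005
Sum = 0.47

0.47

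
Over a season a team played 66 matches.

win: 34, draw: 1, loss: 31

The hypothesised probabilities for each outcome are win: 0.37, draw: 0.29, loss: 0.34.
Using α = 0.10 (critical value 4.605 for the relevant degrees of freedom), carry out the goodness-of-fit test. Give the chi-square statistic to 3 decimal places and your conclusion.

24.216; reject

Expected counts E_i = n·p_i: 66×0.37 = 24.42, 66×0.29 = 19.14, 66×0.34 = 22.44.
win: (34 − 24.42)²/24.42 = 91.7764/24.42 = 3.7582
draw: (1 − 19.14)²/19.14 = 329.0596/19.14 = 17.1922
loss: (31 − 22.44)²/22.44 = 73.2736/22.44 = 3.2653
Sum = 24.216
df = 2. Since 24.216 > 4.605, we reject H₀.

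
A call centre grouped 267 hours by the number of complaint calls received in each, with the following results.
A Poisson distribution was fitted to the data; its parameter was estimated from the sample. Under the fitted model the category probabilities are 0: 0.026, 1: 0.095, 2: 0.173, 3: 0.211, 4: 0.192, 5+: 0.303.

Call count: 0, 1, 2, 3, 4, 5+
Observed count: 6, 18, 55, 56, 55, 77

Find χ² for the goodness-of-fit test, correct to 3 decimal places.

Expected counts E_i = n·p_i: 267×0.026 = 6.942, 267×0.095 = 25.365, 267×0.173 = 46.191, 267×0.211 = 56.337, 267×0.192 = 51.264, 267×0.303 = 80.901.
χ² = (6−6.942)²/6.942 + (18−25.365)²/25.365 + (55−46.191)²/46.191 + (56−56.337)²/56.337 + (55−51.264)²/51.264 + (77−80.901)²/80.901
   = 0.1278 + 2.1385 + 1.6799 + 0.0020 + 0.2723 + 0.1881
Sum = 4.409

4.409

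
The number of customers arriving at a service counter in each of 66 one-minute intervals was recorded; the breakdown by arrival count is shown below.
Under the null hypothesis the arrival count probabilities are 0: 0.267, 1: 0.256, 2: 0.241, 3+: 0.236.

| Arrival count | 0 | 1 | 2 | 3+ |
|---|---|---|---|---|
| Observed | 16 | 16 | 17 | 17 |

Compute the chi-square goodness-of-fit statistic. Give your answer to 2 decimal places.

0.40

Expected counts E_i = n·p_i: 66×0.267 = 17.622, 66×0.256 = 16.896, 66×0.241 = 15.906, 66×0.236 = 15.576.
cat         O        E   (O−E)²/E
0          16   17.622      0.149
1          16   16.896      0.048
2          17   15.906      0.075
3+         17   15.576      0.130
Sum = 0.40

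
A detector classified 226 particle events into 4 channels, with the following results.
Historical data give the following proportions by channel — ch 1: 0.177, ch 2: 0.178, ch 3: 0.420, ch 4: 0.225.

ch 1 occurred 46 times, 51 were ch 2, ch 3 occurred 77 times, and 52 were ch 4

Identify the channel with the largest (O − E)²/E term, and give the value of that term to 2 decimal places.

ch 3, 3.38

Expected counts E_i = n·p_i: 226×0.177 = 40.002, 226×0.178 = 40.228, 226×0.420 = 94.92, 226×0.225 = 50.85.
ch 1: (46 − 40.002)²/40.002 = 35.976004/40.002 = 0.899
ch 2: (51 − 40.228)²/40.228 = 116.035984/40.228 = 2.884
ch 3: (77 − 94.92)²/94.92 = 321.1264/94.92 = 3.383
ch 4: (52 − 50.85)²/50.85 = 1.3225/50.85 = 0.026
The largest term is for ch 3: 3.38.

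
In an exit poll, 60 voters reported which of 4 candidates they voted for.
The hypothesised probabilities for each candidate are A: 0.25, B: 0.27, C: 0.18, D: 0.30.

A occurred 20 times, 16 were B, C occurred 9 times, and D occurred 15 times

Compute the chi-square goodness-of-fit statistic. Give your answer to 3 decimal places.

Expected counts E_i = n·p_i: 60×0.25 = 15, 60×0.27 = 16.2, 60×0.18 = 10.8, 60×0.30 = 18.
χ² = (20−15)²/15 + (16−16.2)²/16.2 + (9−10.8)²/10.8 + (15−18)²/18
   = 1.6667 + 0.0025 + 0.3000 + 0.5000
Sum = 2.469

2.469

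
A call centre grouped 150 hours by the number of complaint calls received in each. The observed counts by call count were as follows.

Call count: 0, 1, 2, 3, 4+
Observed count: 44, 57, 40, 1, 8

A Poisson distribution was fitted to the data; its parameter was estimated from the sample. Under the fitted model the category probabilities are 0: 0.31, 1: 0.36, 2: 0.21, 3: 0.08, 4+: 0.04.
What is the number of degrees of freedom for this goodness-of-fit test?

3

There are k = 5 categories and 1 parameter estimated from the data, so df = 5 − 1 − 1 = 3.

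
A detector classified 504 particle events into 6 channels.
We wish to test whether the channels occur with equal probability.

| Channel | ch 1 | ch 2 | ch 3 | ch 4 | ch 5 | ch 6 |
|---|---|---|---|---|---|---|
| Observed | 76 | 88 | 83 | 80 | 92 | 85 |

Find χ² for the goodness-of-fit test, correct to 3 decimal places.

1.929

Expected count for each of the 6 categories: 504/6 = 84.
cat         O        E   (O−E)²/E
ch 1       76       84     0.7619
ch 2       88       84     0.1905
ch 3       83       84     0.0119
ch 4       80       84     0.1905
ch 5       92       84     0.7619
ch 6       85       84     0.0119
Sum = 1.929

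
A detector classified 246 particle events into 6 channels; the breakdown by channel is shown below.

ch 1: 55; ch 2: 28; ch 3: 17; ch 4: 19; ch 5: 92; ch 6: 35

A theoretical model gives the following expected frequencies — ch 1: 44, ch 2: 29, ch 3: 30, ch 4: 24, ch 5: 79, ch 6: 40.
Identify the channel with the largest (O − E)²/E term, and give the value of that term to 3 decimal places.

ch 3, 5.633

ch 1: (55 − 44)²/44 = 121/44 = 2.7500
ch 2: (28 − 29)²/29 = 1/29 = 0.0345
ch 3: (17 − 30)²/30 = 169/30 = 5.6333
ch 4: (19 − 24)²/24 = 25/24 = 1.0417
ch 5: (92 − 79)²/79 = 169/79 = 2.1392
ch 6: (35 − 40)²/40 = 25/40 = 0.6250
The largest term is for ch 3: 5.633.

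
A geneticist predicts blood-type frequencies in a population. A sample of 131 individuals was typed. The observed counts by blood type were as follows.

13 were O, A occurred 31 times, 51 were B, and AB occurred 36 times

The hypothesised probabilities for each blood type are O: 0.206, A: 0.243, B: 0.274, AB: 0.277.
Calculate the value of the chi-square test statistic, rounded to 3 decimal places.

Expected counts E_i = n·p_i: 131×0.206 = 26.986, 131×0.243 = 31.833, 131×0.274 = 35.894, 131×0.277 = 36.287.
χ² = (13−26.986)²/26.986 + (31−31.833)²/31.833 + (51−35.894)²/35.894 + (36−36.287)²/36.287
   = 7.2485 + 0.0218 + 6.3574 + 0.0023
Sum = 13.630

13.630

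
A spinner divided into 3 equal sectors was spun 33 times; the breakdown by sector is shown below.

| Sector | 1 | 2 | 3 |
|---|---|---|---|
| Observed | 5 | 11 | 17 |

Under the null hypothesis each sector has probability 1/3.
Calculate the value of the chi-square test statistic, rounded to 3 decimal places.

6.545

Under H₀ each category has probability 1/3, so each expected count is 33/3 = 11.
cat         O        E   (O−E)²/E
1           5       11     3.2727
2          11       11     0.0000
3          17       11     3.2727
Sum = 6.545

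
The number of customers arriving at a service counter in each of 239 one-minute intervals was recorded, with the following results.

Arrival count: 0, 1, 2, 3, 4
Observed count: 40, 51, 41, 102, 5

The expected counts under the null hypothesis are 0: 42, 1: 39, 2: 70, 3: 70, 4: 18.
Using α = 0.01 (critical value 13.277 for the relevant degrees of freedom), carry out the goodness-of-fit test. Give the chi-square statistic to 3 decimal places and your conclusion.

χ² = (40−42)²/42 + (51−39)²/39 + (41−70)²/70 + (102−70)²/70 + (5−18)²/18
   = 0.0952 + 3.6923 + 12.0143 + 14.6286 + 9.3889
Sum = 39.819
df = 4. Since 39.819 > 13.277, we reject H₀.

39.819; reject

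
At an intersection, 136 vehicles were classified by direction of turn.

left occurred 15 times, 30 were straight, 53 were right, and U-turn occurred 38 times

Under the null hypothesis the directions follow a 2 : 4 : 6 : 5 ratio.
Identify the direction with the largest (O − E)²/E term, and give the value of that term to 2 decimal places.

right, 0.52

Ratio total = 17. Expected counts: 136×2/17 = 16, 136×4/17 = 32, 136×6/17 = 48, 136×5/17 = 40.
χ² = (15−16)²/16 + (30−32)²/32 + (53−48)²/48 + (38−40)²/40
   = 0.063 + 0.125 + 0.521 + 0.100
The largest term is for right: 0.52.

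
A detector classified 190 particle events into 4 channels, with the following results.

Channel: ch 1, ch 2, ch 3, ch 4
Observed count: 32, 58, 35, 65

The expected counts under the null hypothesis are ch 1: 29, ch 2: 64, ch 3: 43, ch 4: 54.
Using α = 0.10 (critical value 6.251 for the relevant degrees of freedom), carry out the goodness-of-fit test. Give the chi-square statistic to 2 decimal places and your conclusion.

4.60; do not reject

ch 1: (32 − 29)²/29 = 9/29 = 0.310
ch 2: (58 − 64)²/64 = 36/64 = 0.563
ch 3: (35 − 43)²/43 = 64/43 = 1.488
ch 4: (65 − 54)²/54 = 121/54 = 2.241
Sum = 4.60
df = 3. Since 4.60 < 6.251, we do not reject H₀.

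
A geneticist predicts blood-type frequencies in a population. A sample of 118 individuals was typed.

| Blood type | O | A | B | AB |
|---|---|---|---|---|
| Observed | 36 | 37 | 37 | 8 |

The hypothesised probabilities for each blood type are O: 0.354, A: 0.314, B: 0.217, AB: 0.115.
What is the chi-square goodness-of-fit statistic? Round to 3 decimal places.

Expected counts E_i = n·p_i: 118×0.354 = 41.772, 118×0.314 = 37.052, 118×0.217 = 25.606, 118×0.115 = 13.57.
O: (36 − 41.772)²/41.772 = 33.315984/41.772 = 0.7976
A: (37 − 37.052)²/37.052 = 0.002704/37.052 = 0.0001
B: (37 − 25.606)²/25.606 = 129.823236/25.606 = 5.0700
AB: (8 − 13.57)²/13.57 = 31.0249/13.57 = 2.2863
Sum = 8.154

8.154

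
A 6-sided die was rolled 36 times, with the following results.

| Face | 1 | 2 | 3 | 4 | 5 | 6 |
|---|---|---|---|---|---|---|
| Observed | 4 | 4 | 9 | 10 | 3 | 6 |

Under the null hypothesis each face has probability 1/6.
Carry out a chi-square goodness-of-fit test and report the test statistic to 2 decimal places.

Under H₀ each category has probability 1/6, so each expected count is 36/6 = 6.
1: (4 − 6)²/6 = 4/6 = 0.667
2: (4 − 6)²/6 = 4/6 = 0.667
3: (9 − 6)²/6 = 9/6 = 1.500
4: (10 − 6)²/6 = 16/6 = 2.667
5: (3 − 6)²/6 = 9/6 = 1.500
6: (6 − 6)²/6 = 0/6 = 0.000
Sum = 7.00

7.00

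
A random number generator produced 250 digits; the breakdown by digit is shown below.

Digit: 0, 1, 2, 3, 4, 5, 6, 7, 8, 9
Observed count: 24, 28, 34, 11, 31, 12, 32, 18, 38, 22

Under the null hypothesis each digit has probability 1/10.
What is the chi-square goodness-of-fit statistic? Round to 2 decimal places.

30.72

Expected count for each of the 10 categories: 250/10 = 25.
0: (24 − 25)²/25 = 1/25 = 0.040
1: (28 − 25)²/25 = 9/25 = 0.360
2: (34 − 25)²/25 = 81/25 = 3.240
3: (11 − 25)²/25 = 196/25 = 7.840
4: (31 − 25)²/25 = 36/25 = 1.440
5: (12 − 25)²/25 = 169/25 = 6.760
6: (32 − 25)²/25 = 49/25 = 1.960
7: (18 − 25)²/25 = 49/25 = 1.960
8: (38 − 25)²/25 = 169/25 = 6.760
9: (22 − 25)²/25 = 9/25 = 0.360
Sum = 30.72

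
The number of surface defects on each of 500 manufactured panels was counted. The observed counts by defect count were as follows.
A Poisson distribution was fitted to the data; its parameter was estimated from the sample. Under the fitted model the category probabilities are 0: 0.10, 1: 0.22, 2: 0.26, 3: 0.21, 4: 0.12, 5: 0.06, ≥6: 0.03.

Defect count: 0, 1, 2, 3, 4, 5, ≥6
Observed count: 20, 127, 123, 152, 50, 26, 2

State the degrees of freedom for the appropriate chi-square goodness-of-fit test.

There are k = 7 categories and 1 parameter estimated from the data, so df = 7 − 1 − 1 = 5.

5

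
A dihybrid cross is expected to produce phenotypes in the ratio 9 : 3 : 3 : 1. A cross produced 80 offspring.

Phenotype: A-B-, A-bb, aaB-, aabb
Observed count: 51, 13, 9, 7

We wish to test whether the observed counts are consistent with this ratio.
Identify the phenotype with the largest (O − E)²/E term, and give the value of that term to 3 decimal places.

Ratio total = 16. Expected counts: 80×9/16 = 45, 80×3/16 = 15, 80×3/16 = 15, 80×1/16 = 5.
χ² = (51−45)²/45 + (13−15)²/15 + (9−15)²/15 + (7−5)²/5
   = 0.8000 + 0.2667 + 2.4000 + 0.8000
The largest term is for aaB-: 2.400.

aaB-, 2.400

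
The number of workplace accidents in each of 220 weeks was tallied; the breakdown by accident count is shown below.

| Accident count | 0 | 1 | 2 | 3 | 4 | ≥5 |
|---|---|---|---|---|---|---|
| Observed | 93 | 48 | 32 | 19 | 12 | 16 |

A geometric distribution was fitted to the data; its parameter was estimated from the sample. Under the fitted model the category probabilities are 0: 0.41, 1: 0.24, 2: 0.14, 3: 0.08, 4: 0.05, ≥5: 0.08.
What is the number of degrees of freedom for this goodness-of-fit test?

4

There are k = 6 categories and 1 parameter estimated from the data, so df = 6 − 1 − 1 = 4.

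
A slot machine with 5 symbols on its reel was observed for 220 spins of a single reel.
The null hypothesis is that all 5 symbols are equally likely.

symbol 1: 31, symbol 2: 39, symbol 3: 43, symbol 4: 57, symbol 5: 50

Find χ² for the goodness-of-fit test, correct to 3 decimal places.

Expected count for each of the 5 categories: 220/5 = 44.
cat           O        E   (O−E)²/E
symbol 1     31       44     3.8409
symbol 2     39       44     0.5682
symbol 3     43       44     0.0227
symbol 4     57       44     3.8409
symbol 5     50       44     0.8182
Sum = 9.091

9.091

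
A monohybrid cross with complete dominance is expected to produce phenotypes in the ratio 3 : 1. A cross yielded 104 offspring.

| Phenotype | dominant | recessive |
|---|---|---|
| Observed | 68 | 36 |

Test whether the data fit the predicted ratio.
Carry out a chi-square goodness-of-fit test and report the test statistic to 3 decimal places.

Ratio total = 4. Expected counts: 104×3/4 = 78, 104×1/4 = 26.
dominant: (68 − 78)²/78 = 100/78 = 1.2821
recessive: (36 − 26)²/26 = 100/26 = 3.8462
Sum = 5.128

5.128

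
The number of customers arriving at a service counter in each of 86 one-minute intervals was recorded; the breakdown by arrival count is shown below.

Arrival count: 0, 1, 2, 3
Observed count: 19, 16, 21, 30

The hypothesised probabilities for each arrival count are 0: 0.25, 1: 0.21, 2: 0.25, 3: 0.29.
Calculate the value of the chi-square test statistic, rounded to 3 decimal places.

1.564

Expected counts E_i = n·p_i: 86×0.25 = 21.5, 86×0.21 = 18.06, 86×0.25 = 21.5, 86×0.29 = 24.94.
0: (19 − 21.5)²/21.5 = 6.25/21.5 = 0.2907
1: (16 − 18.06)²/18.06 = 4.2436/18.06 = 0.2350
2: (21 − 21.5)²/21.5 = 0.25/21.5 = 0.0116
3: (30 − 24.94)²/24.94 = 25.6036/24.94 = 1.0266
Sum = 1.564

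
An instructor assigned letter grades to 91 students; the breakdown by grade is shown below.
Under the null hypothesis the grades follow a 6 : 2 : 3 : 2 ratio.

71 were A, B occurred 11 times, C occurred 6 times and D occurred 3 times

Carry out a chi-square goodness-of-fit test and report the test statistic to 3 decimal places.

Ratio total = 13. Expected counts: 91×6/13 = 42, 91×2/13 = 14, 91×3/13 = 21, 91×2/13 = 14.
cat         O        E   (O−E)²/E
A          71       42    20.0238
B          11       14     0.6429
C           6       21    10.7143
D           3       14     8.6429
Sum = 40.024

40.024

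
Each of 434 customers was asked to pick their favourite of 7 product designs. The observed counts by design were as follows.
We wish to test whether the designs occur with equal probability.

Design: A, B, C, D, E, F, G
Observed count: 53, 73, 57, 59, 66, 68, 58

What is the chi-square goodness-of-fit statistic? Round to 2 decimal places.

Under H₀ each category has probability 1/7, so each expected count is 434/7 = 62.
A: (53 − 62)²/62 = 81/62 = 1.306
B: (73 − 62)²/62 = 121/62 = 1.952
C: (57 − 62)²/62 = 25/62 = 0.403
D: (59 − 62)²/62 = 9/62 = 0.145
E: (66 − 62)²/62 = 16/62 = 0.258
F: (68 − 62)²/62 = 36/62 = 0.581
G: (58 − 62)²/62 = 16/62 = 0.258
Sum = 4.90

4.90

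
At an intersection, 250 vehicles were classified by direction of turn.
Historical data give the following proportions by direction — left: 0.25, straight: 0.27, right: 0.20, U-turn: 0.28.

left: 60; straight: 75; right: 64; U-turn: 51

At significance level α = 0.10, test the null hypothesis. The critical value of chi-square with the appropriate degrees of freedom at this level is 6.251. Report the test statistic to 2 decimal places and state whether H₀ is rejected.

Expected counts E_i = n·p_i: 250×0.25 = 62.5, 250×0.27 = 67.5, 250×0.20 = 50, 250×0.28 = 70.
cat           O        E   (O−E)²/E
left         60     62.5      0.100
straight     75     67.5      0.833
right        64       50      3.920
U-turn       51       70      5.157
Sum = 10.01
df = 3. Since 10.01 > 6.251, we reject H₀.

10.01; reject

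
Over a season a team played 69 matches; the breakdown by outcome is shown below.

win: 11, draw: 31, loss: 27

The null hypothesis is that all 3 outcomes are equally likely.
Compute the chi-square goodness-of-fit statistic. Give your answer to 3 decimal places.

9.739

Under H₀ each category has probability 1/3, so each expected count is 69/3 = 23.
cat         O        E   (O−E)²/E
win        11       23     6.2609
draw       31       23     2.7826
loss       27       23     0.6957
Sum = 9.739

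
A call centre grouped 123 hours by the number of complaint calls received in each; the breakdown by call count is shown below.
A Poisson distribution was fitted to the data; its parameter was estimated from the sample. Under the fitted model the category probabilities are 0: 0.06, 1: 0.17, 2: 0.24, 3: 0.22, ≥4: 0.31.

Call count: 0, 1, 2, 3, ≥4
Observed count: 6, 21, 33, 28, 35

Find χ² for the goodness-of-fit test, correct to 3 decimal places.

Expected counts E_i = n·p_i: 123×0.06 = 7.38, 123×0.17 = 20.91, 123×0.24 = 29.52, 123×0.22 = 27.06, 123×0.31 = 38.13.
0: (6 − 7.38)²/7.38 = 1.9044/7.38 = 0.2580
1: (21 − 20.91)²/20.91 = 0.0081/20.91 = 0.0004
2: (33 − 29.52)²/29.52 = 12.1104/29.52 = 0.4102
3: (28 − 27.06)²/27.06 = 0.8836/27.06 = 0.0327
≥4: (35 − 38.13)²/38.13 = 9.7969/38.13 = 0.2569
Sum = 0.958

0.958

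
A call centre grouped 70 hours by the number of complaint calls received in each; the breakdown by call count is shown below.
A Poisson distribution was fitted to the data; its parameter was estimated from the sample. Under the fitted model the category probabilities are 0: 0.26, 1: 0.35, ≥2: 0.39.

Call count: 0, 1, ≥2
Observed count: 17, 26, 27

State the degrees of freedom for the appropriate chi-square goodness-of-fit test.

1

There are k = 3 categories and 1 parameter estimated from the data, so df = 3 − 1 − 1 = 1.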